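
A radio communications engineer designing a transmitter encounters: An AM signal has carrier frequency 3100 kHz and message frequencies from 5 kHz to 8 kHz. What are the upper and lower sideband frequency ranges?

Upper sideband (USB) = fc + [fm_low, fm_high] = 3100 + [5, 8] = [3105, 3108] kHz
Lower sideband (LSB) = fc - [fm_high, fm_low] = 3100 - [8, 5] = [3092, 3095] kHz
Total occupied spectrum: 3092 kHz to 3108 kHz (plus carrier at 3100 kHz)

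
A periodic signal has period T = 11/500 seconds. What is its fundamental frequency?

The fundamental frequency is the reciprocal of the period.
f = 1/T = 1/(11/500) = 500/11 Hz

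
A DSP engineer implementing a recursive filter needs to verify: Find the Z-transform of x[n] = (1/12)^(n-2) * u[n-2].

Time-shifting property: if X(z) = Z{x[n]}, then Z{x[n-d]} = z^(-d) * X(z)
X(z) = z/(z - 1/12) for x[n] = (1/12)^n * u[n]
Z{x[n-2]} = z^(-2) * z/(z - 1/12) = z^(-1)/(z - 1/12)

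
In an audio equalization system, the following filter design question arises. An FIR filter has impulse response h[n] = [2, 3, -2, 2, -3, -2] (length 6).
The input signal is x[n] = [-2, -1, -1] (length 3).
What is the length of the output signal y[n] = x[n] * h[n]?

For linear convolution, the output length is:
len(y) = len(x) + len(h) - 1 = 3 + 6 - 1 = 8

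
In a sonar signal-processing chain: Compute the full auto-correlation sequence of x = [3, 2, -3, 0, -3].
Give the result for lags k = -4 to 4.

r_xx[k] = sum_m x[m]*x[m+k], indexed from 0, for k = -4 to 4:
  r_xx[-4] = x[4]*x[0] = -9
  r_xx[-3] = x[3]*x[0] + x[4]*x[1] = -6
  r_xx[-2] = x[2]*x[0] + x[3]*x[1] + x[4]*x[2] = 0
  r_xx[-1] = x[1]*x[0] + x[2]*x[1] + x[3]*x[2] + x[4]*x[3] = 0
  r_xx[0] = x[0]*x[0] + x[1]*x[1] + x[2]*x[2] + x[3]*x[3] + x[4]*x[4] = 31
  r_xx[1] = x[0]*x[1] + x[1]*x[2] + x[2]*x[3] + x[3]*x[4] = 0
  r_xx[2] = x[0]*x[2] + x[1]*x[3] + x[2]*x[4] = 0
  r_xx[3] = x[0]*x[3] + x[1]*x[4] = -6
  r_xx[4] = x[0]*x[4] = -9
r_xx = [-9, -6, 0, 0, 31, 0, 0, -6, -9]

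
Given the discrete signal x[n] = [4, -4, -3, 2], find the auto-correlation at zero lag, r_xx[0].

The auto-correlation at zero lag r_xx[0] equals the signal energy.
r_xx[0] = sum of x[n]^2 = 4^2 + (-4)^2 + (-3)^2 + 2^2
= 16 + 16 + 9 + 4 = 45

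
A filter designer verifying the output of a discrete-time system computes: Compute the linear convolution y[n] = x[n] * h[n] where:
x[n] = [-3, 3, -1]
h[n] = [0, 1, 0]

y[n] = sum_k x[k]*h[n-k]. Output length = len(x) + len(h) - 1 = 3 + 3 - 1 = 5.
y[0] = -3*0 = 0
y[1] = 3*0 + -3*1 = -3
y[2] = -1*0 + 3*1 + -3*0 = 3
y[3] = -1*1 + 3*0 = -1
y[4] = -1*0 = 0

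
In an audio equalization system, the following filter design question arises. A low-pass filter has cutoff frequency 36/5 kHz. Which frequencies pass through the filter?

A low-pass filter passes all frequencies below the cutoff frequency 36/5 kHz and attenuates higher frequencies.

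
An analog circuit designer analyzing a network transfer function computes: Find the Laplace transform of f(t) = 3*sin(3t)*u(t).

Standard pair: sin(wt)*u(t) <-> w/(s^2+w^2)
With w = 3: L{3*sin(3t)*u(t)} = 9/(s^2+9)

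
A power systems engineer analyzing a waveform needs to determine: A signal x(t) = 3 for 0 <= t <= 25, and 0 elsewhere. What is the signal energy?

Energy = integral of |x(t)|^2 dt over the signal duration
= 3^2 * 25 = 9 * 25 = 225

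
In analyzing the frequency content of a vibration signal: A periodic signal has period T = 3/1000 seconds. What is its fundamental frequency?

The fundamental frequency is the reciprocal of the period.
f = 1/T = 1/(3/1000) = 1000/3 Hz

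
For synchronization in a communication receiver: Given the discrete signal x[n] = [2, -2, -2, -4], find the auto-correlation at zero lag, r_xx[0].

The auto-correlation at zero lag r_xx[0] equals the signal energy.
r_xx[0] = sum of x[n]^2 = 2^2 + (-2)^2 + (-2)^2 + (-4)^2
= 4 + 4 + 4 + 16 = 28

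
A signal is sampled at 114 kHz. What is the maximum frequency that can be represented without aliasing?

The maximum frequency that can be represented without aliasing
is the Nyquist frequency: f_max = f_s / 2 = 114 kHz / 2 = 57 kHz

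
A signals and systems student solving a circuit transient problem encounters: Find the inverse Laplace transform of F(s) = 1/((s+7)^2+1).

Standard pair: w/((s+a)^2+w^2) <-> e^(-at)*sin(wt)*u(t)
With a=7, w=1: f(t) = e^(-7t)*sin(t)*u(t)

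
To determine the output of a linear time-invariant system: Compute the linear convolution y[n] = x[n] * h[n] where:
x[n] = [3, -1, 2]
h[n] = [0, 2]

y[n] = sum_k x[k]*h[n-k]. Output length = len(x) + len(h) - 1 = 3 + 2 - 1 = 4.
y[0] = 3*0 = 0
y[1] = -1*0 + 3*2 = 6
y[2] = 2*0 + -1*2 = -2
y[3] = 2*2 = 4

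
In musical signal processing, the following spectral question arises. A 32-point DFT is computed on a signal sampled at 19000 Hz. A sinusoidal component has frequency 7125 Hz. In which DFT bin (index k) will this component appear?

DFT frequency resolution = f_s/N = 19000/32 = 2375/4 Hz
Bin index k = f_signal / resolution = 7125 / 2375/4 = 12
The signal frequency 7125 Hz falls in DFT bin k = 12.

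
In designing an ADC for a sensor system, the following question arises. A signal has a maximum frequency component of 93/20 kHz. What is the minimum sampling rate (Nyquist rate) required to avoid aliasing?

By the Nyquist-Shannon sampling theorem,
the minimum sampling rate (Nyquist rate) must be at least 2 * f_max.
Nyquist rate = 2 * 93/20 kHz = 93/10 kHz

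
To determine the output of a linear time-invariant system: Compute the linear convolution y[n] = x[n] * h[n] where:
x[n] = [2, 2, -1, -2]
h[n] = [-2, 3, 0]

y[n] = sum_k x[k]*h[n-k]. Output length = len(x) + len(h) - 1 = 4 + 3 - 1 = 6.
y[0] = 2*-2 = -4
y[1] = 2*-2 + 2*3 = 2
y[2] = -1*-2 + 2*3 + 2*0 = 8
y[3] = -2*-2 + -1*3 + 2*0 = 1
y[4] = -2*3 + -1*0 = -6
y[5] = -2*0 = 0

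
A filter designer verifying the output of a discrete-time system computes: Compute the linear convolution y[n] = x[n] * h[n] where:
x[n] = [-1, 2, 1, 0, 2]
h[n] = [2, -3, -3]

y[n] = sum_k x[k]*h[n-k]. Output length = len(x) + len(h) - 1 = 5 + 3 - 1 = 7.
y[0] = -1*2 = -2
y[1] = 2*2 + -1*-3 = 7
y[2] = 1*2 + 2*-3 + -1*-3 = -1
y[3] = 0*2 + 1*-3 + 2*-3 = -9
y[4] = 2*2 + 0*-3 + 1*-3 = 1
y[5] = 2*-3 + 0*-3 = -6
y[6] = 2*-3 = -6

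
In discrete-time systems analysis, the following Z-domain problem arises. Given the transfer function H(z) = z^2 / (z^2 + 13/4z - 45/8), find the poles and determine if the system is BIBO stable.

Poles are roots of the denominator: z^2 + 13/4z - 45/8 = 0.
Quadratic formula: z = [-(13/4) +/- sqrt((13/4)^2 - 4*(-45/8))] / 2
Discriminant = 169/16 + 45/2 = 529/16; sqrt = 23/4.
z = (-13/4 +/- 23/4) / 2 => z = 5/4 or z = -9/2.
|p1| = 9/2, |p2| = 5/4.
For BIBO stability, all poles must lie inside the unit circle (|p| < 1).
System is UNSTABLE since at least one |p| >= 1.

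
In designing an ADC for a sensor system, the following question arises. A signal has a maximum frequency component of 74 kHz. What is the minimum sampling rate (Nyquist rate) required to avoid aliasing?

By the Nyquist-Shannon sampling theorem,
the minimum sampling rate (Nyquist rate) must be at least 2 * f_max.
Nyquist rate = 2 * 74 kHz = 148 kHz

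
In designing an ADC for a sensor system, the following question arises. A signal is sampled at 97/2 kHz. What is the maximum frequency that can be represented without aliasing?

The maximum frequency that can be represented without aliasing
is the Nyquist frequency: f_max = f_s / 2 = 97/2 kHz / 2 = 97/4 kHz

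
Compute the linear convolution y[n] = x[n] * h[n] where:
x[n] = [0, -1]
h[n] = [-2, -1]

y[n] = sum_k x[k]*h[n-k]. Output length = len(x) + len(h) - 1 = 2 + 2 - 1 = 3.
y[0] = 0*-2 = 0
y[1] = -1*-2 + 0*-1 = 2
y[2] = -1*-1 = 1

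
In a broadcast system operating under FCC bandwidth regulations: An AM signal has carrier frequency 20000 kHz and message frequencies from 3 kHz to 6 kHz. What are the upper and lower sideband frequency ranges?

Upper sideband (USB) = fc + [fm_low, fm_high] = 20000 + [3, 6] = [20003, 20006] kHz
Lower sideband (LSB) = fc - [fm_high, fm_low] = 20000 - [6, 3] = [19994, 19997] kHz
Total occupied spectrum: 19994 kHz to 20006 kHz (plus carrier at 20000 kHz)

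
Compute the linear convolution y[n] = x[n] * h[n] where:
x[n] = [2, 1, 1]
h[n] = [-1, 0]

y[n] = sum_k x[k]*h[n-k]. Output length = len(x) + len(h) - 1 = 3 + 2 - 1 = 4.
y[0] = 2*-1 = -2
y[1] = 1*-1 + 2*0 = -1
y[2] = 1*-1 + 1*0 = -1
y[3] = 1*0 = 0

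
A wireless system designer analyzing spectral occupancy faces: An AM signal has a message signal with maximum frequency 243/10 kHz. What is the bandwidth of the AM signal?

In AM (double-sideband), the bandwidth is twice the message frequency.
BW = 2 * f_m = 2 * 243/10 kHz = 243/5 kHz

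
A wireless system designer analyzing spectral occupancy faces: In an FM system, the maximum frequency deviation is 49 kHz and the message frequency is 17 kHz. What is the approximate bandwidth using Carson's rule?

Carson's rule: BW = 2*(delta_f + f_m)
= 2*(49 + 17) kHz = 132 kHz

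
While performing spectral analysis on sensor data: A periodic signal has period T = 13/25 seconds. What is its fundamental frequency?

The fundamental frequency is the reciprocal of the period.
f = 1/T = 1/(13/25) = 25/13 Hz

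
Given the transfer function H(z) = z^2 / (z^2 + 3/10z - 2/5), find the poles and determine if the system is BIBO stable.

Poles are roots of the denominator: z^2 + 3/10z - 2/5 = 0.
Quadratic formula: z = [-(3/10) +/- sqrt((3/10)^2 - 4*(-2/5))] / 2
Discriminant = 9/100 + 8/5 = 169/100; sqrt = 13/10.
z = (-3/10 +/- 13/10) / 2 => z = 1/2 or z = -4/5.
|p1| = 4/5, |p2| = 1/2.
For BIBO stability, all poles must lie inside the unit circle (|p| < 1).
System is STABLE since both |p| < 1.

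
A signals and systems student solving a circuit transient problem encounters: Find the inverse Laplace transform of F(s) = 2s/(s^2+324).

Standard pair: s/(s^2+w^2) <-> cos(wt)*u(t)
With k=2, w=18: f(t) = 2*cos(18t)*u(t)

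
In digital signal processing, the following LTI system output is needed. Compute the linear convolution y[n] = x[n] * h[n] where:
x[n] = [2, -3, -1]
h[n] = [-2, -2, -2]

y[n] = sum_k x[k]*h[n-k]. Output length = len(x) + len(h) - 1 = 3 + 3 - 1 = 5.
y[0] = 2*-2 = -4
y[1] = -3*-2 + 2*-2 = 2
y[2] = -1*-2 + -3*-2 + 2*-2 = 4
y[3] = -1*-2 + -3*-2 = 8
y[4] = -1*-2 = 2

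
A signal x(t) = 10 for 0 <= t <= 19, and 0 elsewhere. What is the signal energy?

Energy = integral of |x(t)|^2 dt over the signal duration
= 10^2 * 19 = 100 * 19 = 1900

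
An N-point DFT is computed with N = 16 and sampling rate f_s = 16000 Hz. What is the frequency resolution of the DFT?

DFT frequency resolution = f_s / N
= 16000 / 16 = 1000 Hz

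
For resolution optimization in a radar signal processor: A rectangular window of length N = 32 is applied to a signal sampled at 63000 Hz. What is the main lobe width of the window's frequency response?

For a rectangular window of length N,
the main lobe width in frequency is 2*f_s/N.
= 2*63000/32 = 7875/2 Hz
This determines the minimum frequency separation for resolving two sinusoids.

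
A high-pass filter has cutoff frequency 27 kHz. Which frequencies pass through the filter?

A high-pass filter passes all frequencies above the cutoff frequency 27 kHz and attenuates lower frequencies.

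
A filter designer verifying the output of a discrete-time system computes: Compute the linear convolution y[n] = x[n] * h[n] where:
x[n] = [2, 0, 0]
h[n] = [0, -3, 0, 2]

y[n] = sum_k x[k]*h[n-k]. Output length = len(x) + len(h) - 1 = 3 + 4 - 1 = 6.
y[0] = 2*0 = 0
y[1] = 0*0 + 2*-3 = -6
y[2] = 0*0 + 0*-3 + 2*0 = 0
y[3] = 0*-3 + 0*0 + 2*2 = 4
y[4] = 0*0 + 0*2 = 0
y[5] = 0*2 = 0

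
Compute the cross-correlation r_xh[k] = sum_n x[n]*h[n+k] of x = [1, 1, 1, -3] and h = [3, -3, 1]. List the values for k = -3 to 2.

Both sequences indexed from 0 and zero outside their support.
Lags with overlap: k = -3 to 2.
  r_xh[-3] = x[3]*h[0] = -9
  r_xh[-2] = x[2]*h[0] + x[3]*h[1] = 12
  r_xh[-1] = x[1]*h[0] + x[2]*h[1] + x[3]*h[2] = -3
  r_xh[0] = x[0]*h[0] + x[1]*h[1] + x[2]*h[2] = 1
  r_xh[1] = x[0]*h[1] + x[1]*h[2] = -2
  r_xh[2] = x[0]*h[2] = 1
r_xh = [-9, 12, -3, 1, -2, 1] (for k = -3, ..., 2)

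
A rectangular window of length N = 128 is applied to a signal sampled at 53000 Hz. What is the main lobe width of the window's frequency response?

For a rectangular window of length N,
the main lobe width in frequency is 2*f_s/N.
= 2*53000/128 = 6625/8 Hz
This determines the minimum frequency separation for resolving two sinusoids.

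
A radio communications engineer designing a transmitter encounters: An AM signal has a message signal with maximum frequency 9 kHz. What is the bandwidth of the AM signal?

In AM (double-sideband), the bandwidth is twice the message frequency.
BW = 2 * f_m = 2 * 9 kHz = 18 kHz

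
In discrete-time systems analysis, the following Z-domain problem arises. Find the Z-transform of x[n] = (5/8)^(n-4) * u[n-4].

Time-shifting property: if X(z) = Z{x[n]}, then Z{x[n-d]} = z^(-d) * X(z)
X(z) = z/(z - 5/8) for x[n] = (5/8)^n * u[n]
Z{x[n-4]} = z^(-4) * z/(z - 5/8) = z^(-3)/(z - 5/8)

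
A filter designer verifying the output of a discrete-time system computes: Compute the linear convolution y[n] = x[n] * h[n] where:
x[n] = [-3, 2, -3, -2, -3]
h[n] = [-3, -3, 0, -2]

y[n] = sum_k x[k]*h[n-k]. Output length = len(x) + len(h) - 1 = 5 + 4 - 1 = 8.
y[0] = -3*-3 = 9
y[1] = 2*-3 + -3*-3 = 3
y[2] = -3*-3 + 2*-3 + -3*0 = 3
y[3] = -2*-3 + -3*-3 + 2*0 + -3*-2 = 21
y[4] = -3*-3 + -2*-3 + -3*0 + 2*-2 = 11
y[5] = -3*-3 + -2*0 + -3*-2 = 15
y[6] = -3*0 + -2*-2 = 4
y[7] = -3*-2 = 6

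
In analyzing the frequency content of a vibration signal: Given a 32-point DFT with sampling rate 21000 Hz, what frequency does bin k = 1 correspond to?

The frequency of DFT bin k is: f_k = k * f_s / N
f_1 = 1 * 21000 / 32 = 2625/4 Hz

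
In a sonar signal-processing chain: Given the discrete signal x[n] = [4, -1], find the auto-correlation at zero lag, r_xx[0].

The auto-correlation at zero lag r_xx[0] equals the signal energy.
r_xx[0] = sum of x[n]^2 = 4^2 + (-1)^2
= 16 + 1 = 17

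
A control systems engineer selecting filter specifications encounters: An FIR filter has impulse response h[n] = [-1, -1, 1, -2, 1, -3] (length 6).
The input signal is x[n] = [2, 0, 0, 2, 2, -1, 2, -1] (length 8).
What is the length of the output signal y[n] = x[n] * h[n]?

For linear convolution, the output length is:
len(y) = len(x) + len(h) - 1 = 8 + 6 - 1 = 13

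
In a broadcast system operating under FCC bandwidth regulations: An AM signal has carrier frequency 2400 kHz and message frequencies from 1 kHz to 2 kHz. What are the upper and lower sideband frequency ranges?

Upper sideband (USB) = fc + [fm_low, fm_high] = 2400 + [1, 2] = [2401, 2402] kHz
Lower sideband (LSB) = fc - [fm_high, fm_low] = 2400 - [2, 1] = [2398, 2399] kHz
Total occupied spectrum: 2398 kHz to 2402 kHz (plus carrier at 2400 kHz)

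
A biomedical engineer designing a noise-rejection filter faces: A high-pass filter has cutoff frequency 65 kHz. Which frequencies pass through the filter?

A high-pass filter passes all frequencies above the cutoff frequency 65 kHz and attenuates lower frequencies.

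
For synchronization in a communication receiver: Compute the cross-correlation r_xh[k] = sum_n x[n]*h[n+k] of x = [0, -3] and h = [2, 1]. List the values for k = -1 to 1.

Both sequences indexed from 0 and zero outside their support.
Lags with overlap: k = -1 to 1.
  r_xh[-1] = x[1]*h[0] = -6
  r_xh[0] = x[0]*h[0] + x[1]*h[1] = -3
  r_xh[1] = x[0]*h[1] = 0
r_xh = [-6, -3, 0] (for k = -1, ..., 1)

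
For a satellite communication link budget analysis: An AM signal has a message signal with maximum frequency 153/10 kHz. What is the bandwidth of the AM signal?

In AM (double-sideband), the bandwidth is twice the message frequency.
BW = 2 * f_m = 2 * 153/10 kHz = 153/5 kHz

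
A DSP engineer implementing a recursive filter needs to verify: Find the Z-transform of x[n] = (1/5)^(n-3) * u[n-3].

Time-shifting property: if X(z) = Z{x[n]}, then Z{x[n-d]} = z^(-d) * X(z)
X(z) = z/(z - 1/5) for x[n] = (1/5)^n * u[n]
Z{x[n-3]} = z^(-3) * z/(z - 1/5) = z^(-2)/(z - 1/5)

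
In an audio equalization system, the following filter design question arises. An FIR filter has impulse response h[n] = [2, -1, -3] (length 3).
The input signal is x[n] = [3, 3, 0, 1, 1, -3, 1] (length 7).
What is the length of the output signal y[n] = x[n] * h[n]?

For linear convolution, the output length is:
len(y) = len(x) + len(h) - 1 = 7 + 3 - 1 = 9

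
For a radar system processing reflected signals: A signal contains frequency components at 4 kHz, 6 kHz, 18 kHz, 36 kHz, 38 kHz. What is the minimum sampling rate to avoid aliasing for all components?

The highest frequency component is f_max = 38 kHz.
Nyquist rate = 2 * f_max = 2 * 38 kHz = 76 kHz.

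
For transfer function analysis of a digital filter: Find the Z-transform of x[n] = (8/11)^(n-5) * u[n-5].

Time-shifting property: if X(z) = Z{x[n]}, then Z{x[n-d]} = z^(-d) * X(z)
X(z) = z/(z - 8/11) for x[n] = (8/11)^n * u[n]
Z{x[n-5]} = z^(-5) * z/(z - 8/11) = z^(-4)/(z - 8/11)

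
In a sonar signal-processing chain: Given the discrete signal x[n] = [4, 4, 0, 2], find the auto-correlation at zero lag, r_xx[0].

The auto-correlation at zero lag r_xx[0] equals the signal energy.
r_xx[0] = sum of x[n]^2 = 4^2 + 4^2 + 0^2 + 2^2
= 16 + 16 + 0 + 4 = 36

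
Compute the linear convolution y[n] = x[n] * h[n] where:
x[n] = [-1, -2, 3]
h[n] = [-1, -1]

y[n] = sum_k x[k]*h[n-k]. Output length = len(x) + len(h) - 1 = 3 + 2 - 1 = 4.
y[0] = -1*-1 = 1
y[1] = -2*-1 + -1*-1 = 3
y[2] = 3*-1 + -2*-1 = -1
y[3] = 3*-1 = -3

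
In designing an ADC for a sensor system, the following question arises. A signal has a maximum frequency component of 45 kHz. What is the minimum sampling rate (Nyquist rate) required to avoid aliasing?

By the Nyquist-Shannon sampling theorem,
the minimum sampling rate (Nyquist rate) must be at least 2 * f_max.
Nyquist rate = 2 * 45 kHz = 90 kHz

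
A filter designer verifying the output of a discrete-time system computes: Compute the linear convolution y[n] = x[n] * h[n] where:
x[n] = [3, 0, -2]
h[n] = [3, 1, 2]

y[n] = sum_k x[k]*h[n-k]. Output length = len(x) + len(h) - 1 = 3 + 3 - 1 = 5.
y[0] = 3*3 = 9
y[1] = 0*3 + 3*1 = 3
y[2] = -2*3 + 0*1 + 3*2 = 0
y[3] = -2*1 + 0*2 = -2
y[4] = -2*2 = -4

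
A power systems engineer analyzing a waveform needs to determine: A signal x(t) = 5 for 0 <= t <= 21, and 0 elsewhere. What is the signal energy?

Energy = integral of |x(t)|^2 dt over the signal duration
= 5^2 * 21 = 25 * 21 = 525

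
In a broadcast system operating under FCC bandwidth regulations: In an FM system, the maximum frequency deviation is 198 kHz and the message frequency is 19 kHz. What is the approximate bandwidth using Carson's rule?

Carson's rule: BW = 2*(delta_f + f_m)
= 2*(198 + 19) kHz = 434 kHz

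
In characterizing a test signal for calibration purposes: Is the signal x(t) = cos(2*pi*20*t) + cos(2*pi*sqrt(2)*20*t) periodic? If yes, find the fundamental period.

f1 = 20 Hz, f2 = 20*sqrt(2) Hz
Ratio f2/f1 = sqrt(2), which is irrational.
Since the frequency ratio is irrational, no common period exists.
The signal is not periodic.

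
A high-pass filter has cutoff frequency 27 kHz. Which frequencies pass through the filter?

A high-pass filter passes all frequencies above the cutoff frequency 27 kHz and attenuates lower frequencies.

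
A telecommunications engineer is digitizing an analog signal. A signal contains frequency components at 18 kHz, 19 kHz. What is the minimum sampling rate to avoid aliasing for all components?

The highest frequency component is f_max = 19 kHz.
Nyquist rate = 2 * f_max = 2 * 19 kHz = 38 kHz.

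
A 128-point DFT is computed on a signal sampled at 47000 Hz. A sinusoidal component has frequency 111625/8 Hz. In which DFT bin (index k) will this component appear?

DFT frequency resolution = f_s/N = 47000/128 = 5875/16 Hz
Bin index k = f_signal / resolution = 111625/8 / 5875/16 = 38
The signal frequency 111625/8 Hz falls in DFT bin k = 38.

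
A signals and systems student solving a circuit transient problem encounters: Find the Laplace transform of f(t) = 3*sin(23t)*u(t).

Standard pair: sin(wt)*u(t) <-> w/(s^2+w^2)
With w = 23: L{3*sin(23t)*u(t)} = 69/(s^2+529)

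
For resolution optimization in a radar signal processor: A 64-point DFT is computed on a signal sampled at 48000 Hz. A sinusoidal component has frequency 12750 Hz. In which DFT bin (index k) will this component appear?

DFT frequency resolution = f_s/N = 48000/64 = 750 Hz
Bin index k = f_signal / resolution = 12750 / 750 = 17
The signal frequency 12750 Hz falls in DFT bin k = 17.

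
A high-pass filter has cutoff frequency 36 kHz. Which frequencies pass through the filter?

A high-pass filter passes all frequencies above the cutoff frequency 36 kHz and attenuates lower frequencies.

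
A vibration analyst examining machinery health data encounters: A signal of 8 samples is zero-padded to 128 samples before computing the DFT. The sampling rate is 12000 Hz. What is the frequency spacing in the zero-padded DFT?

Original DFT: N = 8, resolution = f_s/N = 12000/8 = 1500 Hz
Zero-padded DFT: N = 128, resolution = f_s/N = 12000/128 = 375/4 Hz
Zero-padding interpolates the spectrum (finer frequency grid)
but does NOT improve the true spectral resolution (ability to resolve close frequencies).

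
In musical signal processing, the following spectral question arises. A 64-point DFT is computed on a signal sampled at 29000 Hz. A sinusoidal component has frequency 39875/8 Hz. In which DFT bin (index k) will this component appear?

DFT frequency resolution = f_s/N = 29000/64 = 3625/8 Hz
Bin index k = f_signal / resolution = 39875/8 / 3625/8 = 11
The signal frequency 39875/8 Hz falls in DFT bin k = 11.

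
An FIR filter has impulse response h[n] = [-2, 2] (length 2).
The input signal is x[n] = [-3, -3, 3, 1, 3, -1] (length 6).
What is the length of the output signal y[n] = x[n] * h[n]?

For linear convolution, the output length is:
len(y) = len(x) + len(h) - 1 = 6 + 2 - 1 = 7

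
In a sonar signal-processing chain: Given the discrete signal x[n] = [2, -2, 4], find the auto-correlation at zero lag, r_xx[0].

The auto-correlation at zero lag r_xx[0] equals the signal energy.
r_xx[0] = sum of x[n]^2 = 2^2 + (-2)^2 + 4^2
= 4 + 4 + 16 = 24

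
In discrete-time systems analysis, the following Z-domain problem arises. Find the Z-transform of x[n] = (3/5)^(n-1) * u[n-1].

Time-shifting property: if X(z) = Z{x[n]}, then Z{x[n-d]} = z^(-d) * X(z)
X(z) = z/(z - 3/5) for x[n] = (3/5)^n * u[n]
Z{x[n-1]} = z^(-1) * z/(z - 3/5) = 1/(z - 3/5)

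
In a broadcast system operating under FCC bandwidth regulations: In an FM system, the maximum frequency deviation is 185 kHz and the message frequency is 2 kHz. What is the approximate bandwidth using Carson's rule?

Carson's rule: BW = 2*(delta_f + f_m)
= 2*(185 + 2) kHz = 374 kHz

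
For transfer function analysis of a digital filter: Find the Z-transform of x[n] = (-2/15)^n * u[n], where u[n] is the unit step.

The Z-transform of a^n * u[n] is z/(z-a) for |z| > |a|.
Here a = -2/15, so X(z) = z/(z - (-2/15)) = 15z/(15z + 2)
ROC: |z| > 2/15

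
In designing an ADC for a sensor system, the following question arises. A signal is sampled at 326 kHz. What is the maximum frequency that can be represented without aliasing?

The maximum frequency that can be represented without aliasing
is the Nyquist frequency: f_max = f_s / 2 = 326 kHz / 2 = 163 kHz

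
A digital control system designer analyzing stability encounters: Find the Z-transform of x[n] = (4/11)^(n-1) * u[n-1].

Time-shifting property: if X(z) = Z{x[n]}, then Z{x[n-d]} = z^(-d) * X(z)
X(z) = z/(z - 4/11) for x[n] = (4/11)^n * u[n]
Z{x[n-1]} = z^(-1) * z/(z - 4/11) = 1/(z - 4/11)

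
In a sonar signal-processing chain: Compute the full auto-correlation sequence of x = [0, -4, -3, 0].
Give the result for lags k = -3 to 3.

r_xx[k] = sum_m x[m]*x[m+k], indexed from 0, for k = -3 to 3:
  r_xx[-3] = x[3]*x[0] = 0
  r_xx[-2] = x[2]*x[0] + x[3]*x[1] = 0
  r_xx[-1] = x[1]*x[0] + x[2]*x[1] + x[3]*x[2] = 12
  r_xx[0] = x[0]*x[0] + x[1]*x[1] + x[2]*x[2] + x[3]*x[3] = 25
  r_xx[1] = x[0]*x[1] + x[1]*x[2] + x[2]*x[3] = 12
  r_xx[2] = x[0]*x[2] + x[1]*x[3] = 0
  r_xx[3] = x[0]*x[3] = 0
r_xx = [0, 0, 12, 25, 12, 0, 0]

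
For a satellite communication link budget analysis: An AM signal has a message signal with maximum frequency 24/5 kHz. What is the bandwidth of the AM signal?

In AM (double-sideband), the bandwidth is twice the message frequency.
BW = 2 * f_m = 2 * 24/5 kHz = 48/5 kHz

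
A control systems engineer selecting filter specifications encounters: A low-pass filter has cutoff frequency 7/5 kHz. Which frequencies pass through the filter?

A low-pass filter passes all frequencies below the cutoff frequency 7/5 kHz and attenuates higher frequencies.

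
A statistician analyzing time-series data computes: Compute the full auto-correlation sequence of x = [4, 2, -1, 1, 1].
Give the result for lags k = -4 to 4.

r_xx[k] = sum_m x[m]*x[m+k], indexed from 0, for k = -4 to 4:
  r_xx[-4] = x[4]*x[0] = 4
  r_xx[-3] = x[3]*x[0] + x[4]*x[1] = 6
  r_xx[-2] = x[2]*x[0] + x[3]*x[1] + x[4]*x[2] = -3
  r_xx[-1] = x[1]*x[0] + x[2]*x[1] + x[3]*x[2] + x[4]*x[3] = 6
  r_xx[0] = x[0]*x[0] + x[1]*x[1] + x[2]*x[2] + x[3]*x[3] + x[4]*x[4] = 23
  r_xx[1] = x[0]*x[1] + x[1]*x[2] + x[2]*x[3] + x[3]*x[4] = 6
  r_xx[2] = x[0]*x[2] + x[1]*x[3] + x[2]*x[4] = -3
  r_xx[3] = x[0]*x[3] + x[1]*x[4] = 6
  r_xx[4] = x[0]*x[4] = 4
r_xx = [4, 6, -3, 6, 23, 6, -3, 6, 4]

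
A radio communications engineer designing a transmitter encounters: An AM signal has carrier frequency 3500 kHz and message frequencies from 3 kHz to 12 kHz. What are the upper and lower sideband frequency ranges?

Upper sideband (USB) = fc + [fm_low, fm_high] = 3500 + [3, 12] = [3503, 3512] kHz
Lower sideband (LSB) = fc - [fm_high, fm_low] = 3500 - [12, 3] = [3488, 3497] kHz
Total occupied spectrum: 3488 kHz to 3512 kHz (plus carrier at 3500 kHz)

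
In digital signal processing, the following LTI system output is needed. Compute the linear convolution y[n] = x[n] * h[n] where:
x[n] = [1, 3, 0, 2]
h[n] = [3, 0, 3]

y[n] = sum_k x[k]*h[n-k]. Output length = len(x) + len(h) - 1 = 4 + 3 - 1 = 6.
y[0] = 1*3 = 3
y[1] = 3*3 + 1*0 = 9
y[2] = 0*3 + 3*0 + 1*3 = 3
y[3] = 2*3 + 0*0 + 3*3 = 15
y[4] = 2*0 + 0*3 = 0
y[5] = 2*3 = 6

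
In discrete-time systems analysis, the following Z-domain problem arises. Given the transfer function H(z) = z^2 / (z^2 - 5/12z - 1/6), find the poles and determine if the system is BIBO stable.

Poles are roots of the denominator: z^2 - 5/12z - 1/6 = 0.
Quadratic formula: z = [-(-5/12) +/- sqrt((-5/12)^2 - 4*(-1/6))] / 2
Discriminant = 25/144 + 2/3 = 121/144; sqrt = 11/12.
z = (5/12 +/- 11/12) / 2 => z = 2/3 or z = -1/4.
|p1| = 2/3, |p2| = 1/4.
For BIBO stability, all poles must lie inside the unit circle (|p| < 1).
System is STABLE since both |p| < 1.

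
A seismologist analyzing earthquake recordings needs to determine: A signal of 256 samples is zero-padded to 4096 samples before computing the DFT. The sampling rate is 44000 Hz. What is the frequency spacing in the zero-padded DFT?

Original DFT: N = 256, resolution = f_s/N = 44000/256 = 1375/8 Hz
Zero-padded DFT: N = 4096, resolution = f_s/N = 44000/4096 = 1375/128 Hz
Zero-padding interpolates the spectrum (finer frequency grid)
but does NOT improve the true spectral resolution (ability to resolve close frequencies).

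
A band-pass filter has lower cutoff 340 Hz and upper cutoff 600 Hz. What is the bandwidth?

Bandwidth = f_high - f_low
= 600 Hz - 340 Hz = 260 Hz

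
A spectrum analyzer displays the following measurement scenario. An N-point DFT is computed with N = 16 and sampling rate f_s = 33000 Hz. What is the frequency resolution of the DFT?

DFT frequency resolution = f_s / N
= 33000 / 16 = 4125/2 Hz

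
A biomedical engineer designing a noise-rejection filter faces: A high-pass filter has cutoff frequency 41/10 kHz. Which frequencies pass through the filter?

A high-pass filter passes all frequencies above the cutoff frequency 41/10 kHz and attenuates lower frequencies.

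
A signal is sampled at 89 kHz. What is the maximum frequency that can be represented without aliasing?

The maximum frequency that can be represented without aliasing
is the Nyquist frequency: f_max = f_s / 2 = 89 kHz / 2 = 89/2 kHz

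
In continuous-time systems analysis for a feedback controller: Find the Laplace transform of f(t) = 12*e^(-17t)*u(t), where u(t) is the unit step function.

Standard Laplace transform pair:
e^(-at)*u(t) <-> 1/(s+a)
With a = 17: L{12*e^(-17t)*u(t)} = 12/(s+17), ROC: Re(s) > -17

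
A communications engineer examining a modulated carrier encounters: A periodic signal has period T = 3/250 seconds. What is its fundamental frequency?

The fundamental frequency is the reciprocal of the period.
f = 1/T = 1/(3/250) = 250/3 Hz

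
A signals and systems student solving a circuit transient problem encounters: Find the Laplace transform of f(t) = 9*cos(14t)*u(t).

Standard pair: cos(wt)*u(t) <-> s/(s^2+w^2)
With w = 14: L{9*cos(14t)*u(t)} = 9s/(s^2+196)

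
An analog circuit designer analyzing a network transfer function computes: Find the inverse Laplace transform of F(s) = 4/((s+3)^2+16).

Standard pair: w/((s+a)^2+w^2) <-> e^(-at)*sin(wt)*u(t)
With a=3, w=4: f(t) = e^(-3t)*sin(4t)*u(t)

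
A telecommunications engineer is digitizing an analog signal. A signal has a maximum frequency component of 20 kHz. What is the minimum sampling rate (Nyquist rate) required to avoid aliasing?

By the Nyquist-Shannon sampling theorem,
the minimum sampling rate (Nyquist rate) must be at least 2 * f_max.
Nyquist rate = 2 * 20 kHz = 40 kHz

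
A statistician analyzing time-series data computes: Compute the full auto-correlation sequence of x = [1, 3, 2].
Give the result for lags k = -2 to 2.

r_xx[k] = sum_m x[m]*x[m+k], indexed from 0, for k = -2 to 2:
  r_xx[-2] = x[2]*x[0] = 2
  r_xx[-1] = x[1]*x[0] + x[2]*x[1] = 9
  r_xx[0] = x[0]*x[0] + x[1]*x[1] + x[2]*x[2] = 14
  r_xx[1] = x[0]*x[1] + x[1]*x[2] = 9
  r_xx[2] = x[0]*x[2] = 2
r_xx = [2, 9, 14, 9, 2]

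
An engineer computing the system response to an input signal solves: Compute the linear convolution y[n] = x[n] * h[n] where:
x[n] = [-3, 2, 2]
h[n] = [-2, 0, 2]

y[n] = sum_k x[k]*h[n-k]. Output length = len(x) + len(h) - 1 = 3 + 3 - 1 = 5.
y[0] = -3*-2 = 6
y[1] = 2*-2 + -3*0 = -4
y[2] = 2*-2 + 2*0 + -3*2 = -10
y[3] = 2*0 + 2*2 = 4
y[4] = 2*2 = 4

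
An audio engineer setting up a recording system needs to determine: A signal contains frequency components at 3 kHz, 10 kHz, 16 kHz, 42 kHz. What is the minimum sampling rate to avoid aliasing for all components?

The highest frequency component is f_max = 42 kHz.
Nyquist rate = 2 * f_max = 2 * 42 kHz = 84 kHz.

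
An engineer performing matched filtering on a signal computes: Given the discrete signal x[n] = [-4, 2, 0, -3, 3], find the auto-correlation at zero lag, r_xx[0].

The auto-correlation at zero lag r_xx[0] equals the signal energy.
r_xx[0] = sum of x[n]^2 = (-4)^2 + 2^2 + 0^2 + (-3)^2 + 3^2
= 16 + 4 + 0 + 9 + 9 = 38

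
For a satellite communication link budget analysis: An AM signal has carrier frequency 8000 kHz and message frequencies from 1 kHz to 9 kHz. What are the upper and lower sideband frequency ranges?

Upper sideband (USB) = fc + [fm_low, fm_high] = 8000 + [1, 9] = [8001, 8009] kHz
Lower sideband (LSB) = fc - [fm_high, fm_low] = 8000 - [9, 1] = [7991, 7999] kHz
Total occupied spectrum: 7991 kHz to 8009 kHz (plus carrier at 8000 kHz)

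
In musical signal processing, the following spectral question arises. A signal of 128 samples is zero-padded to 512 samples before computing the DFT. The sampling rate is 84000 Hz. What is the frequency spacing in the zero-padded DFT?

Original DFT: N = 128, resolution = f_s/N = 84000/128 = 2625/4 Hz
Zero-padded DFT: N = 512, resolution = f_s/N = 84000/512 = 2625/16 Hz
Zero-padding interpolates the spectrum (finer frequency grid)
but does NOT improve the true spectral resolution (ability to resolve close frequencies).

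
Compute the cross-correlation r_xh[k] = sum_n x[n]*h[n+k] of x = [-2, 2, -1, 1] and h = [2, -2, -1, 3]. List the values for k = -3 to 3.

Both sequences indexed from 0 and zero outside their support.
Lags with overlap: k = -3 to 3.
  r_xh[-3] = x[3]*h[0] = 2
  r_xh[-2] = x[2]*h[0] + x[3]*h[1] = -4
  r_xh[-1] = x[1]*h[0] + x[2]*h[1] + x[3]*h[2] = 5
  r_xh[0] = x[0]*h[0] + x[1]*h[1] + x[2]*h[2] + x[3]*h[3] = -4
  r_xh[1] = x[0]*h[1] + x[1]*h[2] + x[2]*h[3] = -1
  r_xh[2] = x[0]*h[2] + x[1]*h[3] = 8
  r_xh[3] = x[0]*h[3] = -6
r_xh = [2, -4, 5, -4, -1, 8, -6] (for k = -3, ..., 3)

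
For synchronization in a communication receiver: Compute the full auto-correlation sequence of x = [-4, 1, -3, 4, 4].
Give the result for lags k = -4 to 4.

r_xx[k] = sum_m x[m]*x[m+k], indexed from 0, for k = -4 to 4:
  r_xx[-4] = x[4]*x[0] = -16
  r_xx[-3] = x[3]*x[0] + x[4]*x[1] = -12
  r_xx[-2] = x[2]*x[0] + x[3]*x[1] + x[4]*x[2] = 4
  r_xx[-1] = x[1]*x[0] + x[2]*x[1] + x[3]*x[2] + x[4]*x[3] = -3
  r_xx[0] = x[0]*x[0] + x[1]*x[1] + x[2]*x[2] + x[3]*x[3] + x[4]*x[4] = 58
  r_xx[1] = x[0]*x[1] + x[1]*x[2] + x[2]*x[3] + x[3]*x[4] = -3
  r_xx[2] = x[0]*x[2] + x[1]*x[3] + x[2]*x[4] = 4
  r_xx[3] = x[0]*x[3] + x[1]*x[4] = -12
  r_xx[4] = x[0]*x[4] = -16
r_xx = [-16, -12, 4, -3, 58, -3, 4, -12, -16]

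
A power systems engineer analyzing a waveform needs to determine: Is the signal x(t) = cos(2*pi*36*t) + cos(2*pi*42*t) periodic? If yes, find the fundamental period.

f1 = 36 Hz, f2 = 42 Hz
Period T1 = 1/36, T2 = 1/42
Ratio T1/T2 = 42/36, which is rational.
The signal is periodic with fundamental period T = 1/GCD(36,42) = 1/6 s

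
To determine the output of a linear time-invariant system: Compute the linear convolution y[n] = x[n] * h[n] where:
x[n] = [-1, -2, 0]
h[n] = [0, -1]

y[n] = sum_k x[k]*h[n-k]. Output length = len(x) + len(h) - 1 = 3 + 2 - 1 = 4.
y[0] = -1*0 = 0
y[1] = -2*0 + -1*-1 = 1
y[2] = 0*0 + -2*-1 = 2
y[3] = 0*-1 = 0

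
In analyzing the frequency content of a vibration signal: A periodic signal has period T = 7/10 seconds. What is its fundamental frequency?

The fundamental frequency is the reciprocal of the period.
f = 1/T = 1/(7/10) = 10/7 Hz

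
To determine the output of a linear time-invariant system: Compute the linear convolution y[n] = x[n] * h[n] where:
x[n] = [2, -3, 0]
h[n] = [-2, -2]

y[n] = sum_k x[k]*h[n-k]. Output length = len(x) + len(h) - 1 = 3 + 2 - 1 = 4.
y[0] = 2*-2 = -4
y[1] = -3*-2 + 2*-2 = 2
y[2] = 0*-2 + -3*-2 = 6
y[3] = 0*-2 = 0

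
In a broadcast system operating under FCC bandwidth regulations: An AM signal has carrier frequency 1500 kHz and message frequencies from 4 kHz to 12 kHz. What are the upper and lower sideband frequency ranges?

Upper sideband (USB) = fc + [fm_low, fm_high] = 1500 + [4, 12] = [1504, 1512] kHz
Lower sideband (LSB) = fc - [fm_high, fm_low] = 1500 - [12, 4] = [1488, 1496] kHz
Total occupied spectrum: 1488 kHz to 1512 kHz (plus carrier at 1500 kHz)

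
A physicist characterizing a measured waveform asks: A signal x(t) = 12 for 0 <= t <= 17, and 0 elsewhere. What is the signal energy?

Energy = integral of |x(t)|^2 dt over the signal duration
= 12^2 * 17 = 144 * 17 = 2448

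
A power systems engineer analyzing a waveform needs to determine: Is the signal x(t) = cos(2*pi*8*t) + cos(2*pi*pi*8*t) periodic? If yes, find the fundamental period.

f1 = 8 Hz, f2 = 8*pi Hz
Ratio f2/f1 = pi, which is irrational.
Since the frequency ratio is irrational, no common period exists.
The signal is not periodic.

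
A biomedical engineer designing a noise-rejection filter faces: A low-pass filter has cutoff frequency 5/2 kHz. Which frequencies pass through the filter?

A low-pass filter passes all frequencies below the cutoff frequency 5/2 kHz and attenuates higher frequencies.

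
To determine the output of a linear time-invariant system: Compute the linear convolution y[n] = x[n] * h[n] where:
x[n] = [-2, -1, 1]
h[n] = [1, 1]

y[n] = sum_k x[k]*h[n-k]. Output length = len(x) + len(h) - 1 = 3 + 2 - 1 = 4.
y[0] = -2*1 = -2
y[1] = -1*1 + -2*1 = -3
y[2] = 1*1 + -1*1 = 0
y[3] = 1*1 = 1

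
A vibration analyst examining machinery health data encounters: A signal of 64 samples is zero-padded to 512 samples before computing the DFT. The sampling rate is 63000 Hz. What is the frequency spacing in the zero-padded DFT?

Original DFT: N = 64, resolution = f_s/N = 63000/64 = 7875/8 Hz
Zero-padded DFT: N = 512, resolution = f_s/N = 63000/512 = 7875/64 Hz
Zero-padding interpolates the spectrum (finer frequency grid)
but does NOT improve the true spectral resolution (ability to resolve close frequencies).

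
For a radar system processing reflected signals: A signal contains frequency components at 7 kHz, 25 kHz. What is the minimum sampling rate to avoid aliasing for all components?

The highest frequency component is f_max = 25 kHz.
Nyquist rate = 2 * f_max = 2 * 25 kHz = 50 kHz.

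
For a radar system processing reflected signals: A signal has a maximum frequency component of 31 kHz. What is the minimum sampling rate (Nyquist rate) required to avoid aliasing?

By the Nyquist-Shannon sampling theorem,
the minimum sampling rate (Nyquist rate) must be at least 2 * f_max.
Nyquist rate = 2 * 31 kHz = 62 kHz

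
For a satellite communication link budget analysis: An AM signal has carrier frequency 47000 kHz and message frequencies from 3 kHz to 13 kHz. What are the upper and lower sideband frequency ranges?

Upper sideband (USB) = fc + [fm_low, fm_high] = 47000 + [3, 13] = [47003, 47013] kHz
Lower sideband (LSB) = fc - [fm_high, fm_low] = 47000 - [13, 3] = [46987, 46997] kHz
Total occupied spectrum: 46987 kHz to 47013 kHz (plus carrier at 47000 kHz)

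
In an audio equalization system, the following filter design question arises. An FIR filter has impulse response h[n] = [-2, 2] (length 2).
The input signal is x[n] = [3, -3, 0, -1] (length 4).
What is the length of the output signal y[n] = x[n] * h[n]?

For linear convolution, the output length is:
len(y) = len(x) + len(h) - 1 = 4 + 2 - 1 = 5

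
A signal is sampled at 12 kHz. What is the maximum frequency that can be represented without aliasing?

The maximum frequency that can be represented without aliasing
is the Nyquist frequency: f_max = f_s / 2 = 12 kHz / 2 = 6 kHz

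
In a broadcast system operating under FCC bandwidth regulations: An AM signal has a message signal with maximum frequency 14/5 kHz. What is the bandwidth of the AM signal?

In AM (double-sideband), the bandwidth is twice the message frequency.
BW = 2 * f_m = 2 * 14/5 kHz = 28/5 kHz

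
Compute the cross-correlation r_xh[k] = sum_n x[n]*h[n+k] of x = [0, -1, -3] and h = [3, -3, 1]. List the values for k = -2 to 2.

Both sequences indexed from 0 and zero outside their support.
Lags with overlap: k = -2 to 2.
  r_xh[-2] = x[2]*h[0] = -9
  r_xh[-1] = x[1]*h[0] + x[2]*h[1] = 6
  r_xh[0] = x[0]*h[0] + x[1]*h[1] + x[2]*h[2] = 0
  r_xh[1] = x[0]*h[1] + x[1]*h[2] = -1
  r_xh[2] = x[0]*h[2] = 0
r_xh = [-9, 6, 0, -1, 0] (for k = -2, ..., 2)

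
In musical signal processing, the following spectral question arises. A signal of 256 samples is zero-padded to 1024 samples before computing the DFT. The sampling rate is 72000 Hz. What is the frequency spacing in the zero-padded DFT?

Original DFT: N = 256, resolution = f_s/N = 72000/256 = 1125/4 Hz
Zero-padded DFT: N = 1024, resolution = f_s/N = 72000/1024 = 1125/16 Hz
Zero-padding interpolates the spectrum (finer frequency grid)
but does NOT improve the true spectral resolution (ability to resolve close frequencies).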